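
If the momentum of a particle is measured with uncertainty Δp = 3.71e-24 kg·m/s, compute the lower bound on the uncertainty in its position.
14.213 pm

Using the Heisenberg uncertainty principle:
ΔxΔp ≥ ℏ/2

The minimum uncertainty in position is:
Δx_min = ℏ/(2Δp)
Δx_min = (1.055e-34 J·s) / (2 × 3.710e-24 kg·m/s)
Δx_min = 1.421e-11 m = 14.213 pm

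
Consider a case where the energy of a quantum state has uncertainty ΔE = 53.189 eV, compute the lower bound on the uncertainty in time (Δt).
6.187 as

Using the energy-time uncertainty principle:
ΔEΔt ≥ ℏ/2

The minimum uncertainty in time is:
Δt_min = ℏ/(2ΔE)
Δt_min = (1.055e-34 J·s) / (2 × 8.522e-18 J)
Δt_min = 6.187e-18 s = 6.187 as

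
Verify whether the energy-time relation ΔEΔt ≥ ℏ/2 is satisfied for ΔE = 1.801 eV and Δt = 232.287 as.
Yes, it satisfies the uncertainty relation.

Calculate the product ΔEΔt:
ΔE = 1.801 eV = 2.886e-19 J
ΔEΔt = (2.886e-19 J) × (2.323e-16 s)
ΔEΔt = 6.703e-35 J·s

Compare to the minimum allowed value ℏ/2:
ℏ/2 = 5.273e-35 J·s

Since ΔEΔt = 6.703e-35 J·s ≥ 5.273e-35 J·s = ℏ/2,
this satisfies the uncertainty relation.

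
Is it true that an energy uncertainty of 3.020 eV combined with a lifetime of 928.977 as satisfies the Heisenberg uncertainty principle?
Yes, it satisfies the uncertainty relation.

Calculate the product ΔEΔt:
ΔE = 3.020 eV = 4.839e-19 J
ΔEΔt = (4.839e-19 J) × (9.290e-16 s)
ΔEΔt = 4.495e-34 J·s

Compare to the minimum allowed value ℏ/2:
ℏ/2 = 5.273e-35 J·s

Since ΔEΔt = 4.495e-34 J·s ≥ 5.273e-35 J·s = ℏ/2,
this satisfies the uncertainty relation.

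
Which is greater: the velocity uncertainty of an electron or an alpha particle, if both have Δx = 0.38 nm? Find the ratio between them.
The electron has the larger minimum velocity uncertainty, by a ratio of 7294.3.

For both particles, Δp_min = ℏ/(2Δx) = 1.388e-25 kg·m/s (same for both).

The velocity uncertainty is Δv = Δp/m:
- electron: Δv = 1.388e-25 / 9.109e-31 = 1.523e+05 m/s = 152.326 km/s
- alpha particle: Δv = 1.388e-25 / 6.645e-27 = 2.088e+01 m/s = 20.883 m/s

Ratio: 1.523e+05 / 2.088e+01 = 7294.3

The lighter particle has larger velocity uncertainty because Δv ∝ 1/m.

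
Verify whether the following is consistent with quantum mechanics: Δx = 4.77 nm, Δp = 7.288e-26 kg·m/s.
Yes, it satisfies the uncertainty principle.

Calculate the product ΔxΔp:
ΔxΔp = (4.770e-09 m) × (7.288e-26 kg·m/s)
ΔxΔp = 3.476e-34 J·s

Compare to the minimum allowed value ℏ/2:
ℏ/2 = 5.273e-35 J·s

Since ΔxΔp = 3.476e-34 J·s ≥ 5.273e-35 J·s = ℏ/2,
the measurement satisfies the uncertainty principle.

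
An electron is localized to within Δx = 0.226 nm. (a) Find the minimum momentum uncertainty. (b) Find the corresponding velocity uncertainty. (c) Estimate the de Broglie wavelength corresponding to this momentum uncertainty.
(a) Δp_min = 2.333 × 10^-25 kg·m/s
(b) Δv_min = 256.123 km/s
(c) λ_dB = 2.840 nm

Step-by-step:

(a) From the uncertainty principle:
Δp_min = ℏ/(2Δx) = (1.055e-34 J·s)/(2 × 2.260e-10 m) = 2.333e-25 kg·m/s

(b) The velocity uncertainty:
Δv = Δp/m = (2.333e-25 kg·m/s)/(9.109e-31 kg) = 2.561e+05 m/s = 256.123 km/s

(c) The de Broglie wavelength for this momentum:
λ = h/p = (6.626e-34 J·s)/(2.333e-25 kg·m/s) = 2.840e-09 m = 2.840 nm

Note: The de Broglie wavelength is comparable to the localization size, as expected from wave-particle duality.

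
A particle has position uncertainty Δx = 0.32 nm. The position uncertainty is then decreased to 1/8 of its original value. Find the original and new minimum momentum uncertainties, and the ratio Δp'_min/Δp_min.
Original Δp_min = 1.648 × 10^-25 kg·m/s; new Δp'_min = 1.318 × 10^-24 kg·m/s; ratio Δp'_min/Δp_min = 8.

From the uncertainty principle ΔxΔp ≥ ℏ/2, the minimum momentum uncertainty is Δp_min = ℏ/(2Δx).

Original (Δx = 0.32 nm = 3.200e-10 m):
Δp_min = (1.055e-34 J·s)/(2 × 3.200e-10 m) = 1.648e-25 kg·m/s

When Δx → (1/8)Δx:
Δp'_min = ℏ/(2 × (1/8)Δx) = 8 × ℏ/(2Δx) = 8 × Δp_min
Δp'_min = 8 × 1.648e-25 kg·m/s = 1.318e-24 kg·m/s

Since Δp_min ∝ 1/Δx, when Δx is decreased to 1/8 of its original value, Δp_min increases to 8 times its original value.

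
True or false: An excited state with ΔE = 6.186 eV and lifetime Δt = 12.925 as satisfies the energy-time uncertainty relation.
No, it violates the uncertainty relation.

Calculate the product ΔEΔt:
ΔE = 6.186 eV = 9.911e-19 J
ΔEΔt = (9.911e-19 J) × (1.293e-17 s)
ΔEΔt = 1.281e-35 J·s

Compare to the minimum allowed value ℏ/2:
ℏ/2 = 5.273e-35 J·s

Since ΔEΔt = 1.281e-35 J·s < 5.273e-35 J·s = ℏ/2,
this violates the uncertainty relation.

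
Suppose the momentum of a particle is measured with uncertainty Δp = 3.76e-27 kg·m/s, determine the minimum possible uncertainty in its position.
14.024 nm

Using the Heisenberg uncertainty principle:
ΔxΔp ≥ ℏ/2

The minimum uncertainty in position is:
Δx_min = ℏ/(2Δp)
Δx_min = (1.055e-34 J·s) / (2 × 3.760e-27 kg·m/s)
Δx_min = 1.402e-08 m = 14.024 nm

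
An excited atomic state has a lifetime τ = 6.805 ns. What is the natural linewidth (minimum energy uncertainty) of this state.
48.362 neV

Using the energy-time uncertainty principle:
ΔEΔt ≥ ℏ/2

The lifetime τ represents the time uncertainty Δt.
The natural linewidth (minimum energy uncertainty) is:

ΔE = ℏ/(2τ)
ΔE = (1.055e-34 J·s) / (2 × 6.805e-09 s)
ΔE = 7.749e-27 J = 48.362 neV

This natural linewidth limits the precision of spectroscopic measurements.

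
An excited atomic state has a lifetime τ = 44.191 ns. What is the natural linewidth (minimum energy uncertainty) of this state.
7.447 neV

Using the energy-time uncertainty principle:
ΔEΔt ≥ ℏ/2

The lifetime τ represents the time uncertainty Δt.
The natural linewidth (minimum energy uncertainty) is:

ΔE = ℏ/(2τ)
ΔE = (1.055e-34 J·s) / (2 × 4.419e-08 s)
ΔE = 1.193e-27 J = 7.447 neV

This natural linewidth limits the precision of spectroscopic measurements.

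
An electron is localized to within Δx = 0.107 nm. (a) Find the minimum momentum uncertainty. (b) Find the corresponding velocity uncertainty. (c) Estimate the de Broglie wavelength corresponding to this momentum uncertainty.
(a) Δp_min = 4.928 × 10^-25 kg·m/s
(b) Δv_min = 540.970 km/s
(c) λ_dB = 1.345 nm

Step-by-step:

(a) From the uncertainty principle:
Δp_min = ℏ/(2Δx) = (1.055e-34 J·s)/(2 × 1.070e-10 m) = 4.928e-25 kg·m/s

(b) The velocity uncertainty:
Δv = Δp/m = (4.928e-25 kg·m/s)/(9.109e-31 kg) = 5.410e+05 m/s = 540.970 km/s

(c) The de Broglie wavelength for this momentum:
λ = h/p = (6.626e-34 J·s)/(4.928e-25 kg·m/s) = 1.345e-09 m = 1.345 nm

Note: The de Broglie wavelength is comparable to the localization size, as expected from wave-particle duality.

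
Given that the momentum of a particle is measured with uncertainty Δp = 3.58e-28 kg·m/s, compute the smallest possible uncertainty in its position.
147.287 nm

Using the Heisenberg uncertainty principle:
ΔxΔp ≥ ℏ/2

The minimum uncertainty in position is:
Δx_min = ℏ/(2Δp)
Δx_min = (1.055e-34 J·s) / (2 × 3.580e-28 kg·m/s)
Δx_min = 1.473e-07 m = 147.287 nm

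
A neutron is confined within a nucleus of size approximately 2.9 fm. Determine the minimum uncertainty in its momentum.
1.818 × 10^-20 kg·m/s

Using the Heisenberg uncertainty principle:
ΔxΔp ≥ ℏ/2

With Δx ≈ L = 2.900e-15 m (the confinement size):
Δp_min = ℏ/(2Δx)
Δp_min = (1.055e-34 J·s) / (2 × 2.900e-15 m)
Δp_min = 1.818e-20 kg·m/s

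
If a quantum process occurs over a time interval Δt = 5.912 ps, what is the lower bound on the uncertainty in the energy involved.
55.667 μeV

Using the energy-time uncertainty principle:
ΔEΔt ≥ ℏ/2

The minimum uncertainty in energy is:
ΔE_min = ℏ/(2Δt)
ΔE_min = (1.055e-34 J·s) / (2 × 5.912e-12 s)
ΔE_min = 8.919e-24 J = 55.667 μeV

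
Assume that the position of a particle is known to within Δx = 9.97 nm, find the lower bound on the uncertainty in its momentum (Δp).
5.289 × 10^-27 kg·m/s

Using the Heisenberg uncertainty principle:
ΔxΔp ≥ ℏ/2

The minimum uncertainty in momentum is:
Δp_min = ℏ/(2Δx)
Δp_min = (1.055e-34 J·s) / (2 × 9.970e-09 m)
Δp_min = 5.289e-27 kg·m/s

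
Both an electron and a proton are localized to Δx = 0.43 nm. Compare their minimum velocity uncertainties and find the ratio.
The electron has the larger minimum velocity uncertainty, by a ratio of 1836.2.

For both particles, Δp_min = ℏ/(2Δx) = 1.226e-25 kg·m/s (same for both).

The velocity uncertainty is Δv = Δp/m:
- electron: Δv = 1.226e-25 / 9.109e-31 = 1.346e+05 m/s = 134.614 km/s
- proton: Δv = 1.226e-25 / 1.673e-27 = 7.331e+01 m/s = 73.313 m/s

Ratio: 1.346e+05 / 7.331e+01 = 1836.2

The lighter particle has larger velocity uncertainty because Δv ∝ 1/m.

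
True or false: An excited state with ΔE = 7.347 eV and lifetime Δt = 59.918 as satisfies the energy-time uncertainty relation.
Yes, it satisfies the uncertainty relation.

Calculate the product ΔEΔt:
ΔE = 7.347 eV = 1.177e-18 J
ΔEΔt = (1.177e-18 J) × (5.992e-17 s)
ΔEΔt = 7.053e-35 J·s

Compare to the minimum allowed value ℏ/2:
ℏ/2 = 5.273e-35 J·s

Since ΔEΔt = 7.053e-35 J·s ≥ 5.273e-35 J·s = ℏ/2,
this satisfies the uncertainty relation.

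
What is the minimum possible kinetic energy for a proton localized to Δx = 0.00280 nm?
661.665 meV

Localizing a particle requires giving it sufficient momentum uncertainty:

1. From uncertainty principle: Δp ≥ ℏ/(2Δx)
   Δp_min = (1.055e-34 J·s) / (2 × 2.800e-12 m)
   Δp_min = 1.883e-23 kg·m/s

2. This momentum uncertainty corresponds to kinetic energy:
   KE ≈ (Δp)²/(2m) = (1.883e-23)²/(2 × 1.673e-27 kg)
   KE = 1.060e-19 J = 661.665 meV

Tighter localization requires more energy.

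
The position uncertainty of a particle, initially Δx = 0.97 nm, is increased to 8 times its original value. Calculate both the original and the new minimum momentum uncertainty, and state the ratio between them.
Original Δp_min = 5.436 × 10^-26 kg·m/s; new Δp'_min = 6.795 × 10^-27 kg·m/s; ratio Δp'_min/Δp_min = 1/8.

From the uncertainty principle ΔxΔp ≥ ℏ/2, the minimum momentum uncertainty is Δp_min = ℏ/(2Δx).

Original (Δx = 0.97 nm = 9.700e-10 m):
Δp_min = (1.055e-34 J·s)/(2 × 9.700e-10 m) = 5.436e-26 kg·m/s

When Δx → 8Δx:
Δp'_min = ℏ/(2 × 8Δx) = (1/8) × ℏ/(2Δx) = (1/8) × Δp_min
Δp'_min = 1/8 × 5.436e-26 kg·m/s = 6.795e-27 kg·m/s

Since Δp_min ∝ 1/Δx, when Δx is increased to 8 times its original value, Δp_min decreases to 1/8 of its original value.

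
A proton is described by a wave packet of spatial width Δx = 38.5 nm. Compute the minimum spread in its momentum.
1.370 × 10^-27 kg·m/s

For a wave packet, the spatial width Δx and momentum spread Δp are related by the uncertainty principle:
ΔxΔp ≥ ℏ/2

The minimum momentum spread is:
Δp_min = ℏ/(2Δx)
Δp_min = (1.055e-34 J·s) / (2 × 3.850e-08 m)
Δp_min = 1.370e-27 kg·m/s

A wave packet cannot have both a well-defined position and well-defined momentum.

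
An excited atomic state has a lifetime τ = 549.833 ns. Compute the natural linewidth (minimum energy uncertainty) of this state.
598.556 peV

Using the energy-time uncertainty principle:
ΔEΔt ≥ ℏ/2

The lifetime τ represents the time uncertainty Δt.
The natural linewidth (minimum energy uncertainty) is:

ΔE = ℏ/(2τ)
ΔE = (1.055e-34 J·s) / (2 × 5.498e-07 s)
ΔE = 9.590e-29 J = 598.556 peV

This natural linewidth limits the precision of spectroscopic measurements.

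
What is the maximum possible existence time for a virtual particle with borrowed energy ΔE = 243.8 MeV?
1.350 ys

Using the energy-time uncertainty principle:
ΔEΔt ≥ ℏ/2

For a virtual particle borrowing energy ΔE, the maximum lifetime is:
Δt_max = ℏ/(2ΔE)

Converting energy:
ΔE = 243.8 MeV = 3.906e-11 J

Δt_max = (1.055e-34 J·s) / (2 × 3.906e-11 J)
Δt_max = 1.350e-24 s = 1.350 ys

Virtual particles with higher borrowed energy exist for shorter times.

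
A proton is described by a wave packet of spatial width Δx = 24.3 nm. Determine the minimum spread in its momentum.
2.170 × 10^-27 kg·m/s

For a wave packet, the spatial width Δx and momentum spread Δp are related by the uncertainty principle:
ΔxΔp ≥ ℏ/2

The minimum momentum spread is:
Δp_min = ℏ/(2Δx)
Δp_min = (1.055e-34 J·s) / (2 × 2.430e-08 m)
Δp_min = 2.170e-27 kg·m/s

A wave packet cannot have both a well-defined position and well-defined momentum.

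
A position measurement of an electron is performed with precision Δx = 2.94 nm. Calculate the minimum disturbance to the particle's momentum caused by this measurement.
1.793 × 10^-26 kg·m/s

The uncertainty principle implies that measuring position disturbs momentum:
ΔxΔp ≥ ℏ/2

When we measure position with precision Δx, we necessarily introduce a momentum uncertainty:
Δp ≥ ℏ/(2Δx)
Δp_min = (1.055e-34 J·s) / (2 × 2.940e-09 m)
Δp_min = 1.793e-26 kg·m/s

The more precisely we measure position, the greater the momentum disturbance.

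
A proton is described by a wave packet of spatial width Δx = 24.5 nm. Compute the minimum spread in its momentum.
2.152 × 10^-27 kg·m/s

For a wave packet, the spatial width Δx and momentum spread Δp are related by the uncertainty principle:
ΔxΔp ≥ ℏ/2

The minimum momentum spread is:
Δp_min = ℏ/(2Δx)
Δp_min = (1.055e-34 J·s) / (2 × 2.450e-08 m)
Δp_min = 2.152e-27 kg·m/s

A wave packet cannot have both a well-defined position and well-defined momentum.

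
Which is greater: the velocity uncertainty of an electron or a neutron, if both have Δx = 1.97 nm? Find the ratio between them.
The electron has the larger minimum velocity uncertainty, by a ratio of 1838.7.

For both particles, Δp_min = ℏ/(2Δx) = 2.677e-26 kg·m/s (same for both).

The velocity uncertainty is Δv = Δp/m:
- electron: Δv = 2.677e-26 / 9.109e-31 = 2.938e+04 m/s = 29.383 km/s
- neutron: Δv = 2.677e-26 / 1.675e-27 = 1.598e+01 m/s = 15.980 m/s

Ratio: 2.938e+04 / 1.598e+01 = 1838.7

The lighter particle has larger velocity uncertainty because Δv ∝ 1/m.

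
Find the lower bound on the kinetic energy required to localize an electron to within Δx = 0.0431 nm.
5.128 eV

Localizing a particle requires giving it sufficient momentum uncertainty:

1. From uncertainty principle: Δp ≥ ℏ/(2Δx)
   Δp_min = (1.055e-34 J·s) / (2 × 4.310e-11 m)
   Δp_min = 1.223e-24 kg·m/s

2. This momentum uncertainty corresponds to kinetic energy:
   KE ≈ (Δp)²/(2m) = (1.223e-24)²/(2 × 9.109e-31 kg)
   KE = 8.215e-19 J = 5.128 eV

Tighter localization requires more energy.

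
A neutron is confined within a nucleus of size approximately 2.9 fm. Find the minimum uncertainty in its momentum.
1.818 × 10^-20 kg·m/s

Using the Heisenberg uncertainty principle:
ΔxΔp ≥ ℏ/2

With Δx ≈ L = 2.900e-15 m (the confinement size):
Δp_min = ℏ/(2Δx)
Δp_min = (1.055e-34 J·s) / (2 × 2.900e-15 m)
Δp_min = 1.818e-20 kg·m/s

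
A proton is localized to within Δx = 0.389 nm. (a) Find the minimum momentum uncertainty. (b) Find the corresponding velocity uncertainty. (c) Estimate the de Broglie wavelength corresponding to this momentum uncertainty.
(a) Δp_min = 1.355 × 10^-25 kg·m/s
(b) Δv_min = 81.040 m/s
(c) λ_dB = 4.888 nm

Step-by-step:

(a) From the uncertainty principle:
Δp_min = ℏ/(2Δx) = (1.055e-34 J·s)/(2 × 3.890e-10 m) = 1.355e-25 kg·m/s

(b) The velocity uncertainty:
Δv = Δp/m = (1.355e-25 kg·m/s)/(1.673e-27 kg) = 8.104e+01 m/s = 81.040 m/s

(c) The de Broglie wavelength for this momentum:
λ = h/p = (6.626e-34 J·s)/(1.355e-25 kg·m/s) = 4.888e-09 m = 4.888 nm

Note: The de Broglie wavelength is comparable to the localization size, as expected from wave-particle duality.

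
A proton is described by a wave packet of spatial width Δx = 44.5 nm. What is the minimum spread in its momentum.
1.185 × 10^-27 kg·m/s

For a wave packet, the spatial width Δx and momentum spread Δp are related by the uncertainty principle:
ΔxΔp ≥ ℏ/2

The minimum momentum spread is:
Δp_min = ℏ/(2Δx)
Δp_min = (1.055e-34 J·s) / (2 × 4.450e-08 m)
Δp_min = 1.185e-27 kg·m/s

A wave packet cannot have both a well-defined position and well-defined momentum.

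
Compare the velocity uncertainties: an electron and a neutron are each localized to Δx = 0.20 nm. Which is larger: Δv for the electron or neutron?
The electron has the larger minimum velocity uncertainty, by a ratio of 1838.7.

For both particles, Δp_min = ℏ/(2Δx) = 2.636e-25 kg·m/s (same for both).

The velocity uncertainty is Δv = Δp/m:
- electron: Δv = 2.636e-25 / 9.109e-31 = 2.894e+05 m/s = 289.419 km/s
- neutron: Δv = 2.636e-25 / 1.675e-27 = 1.574e+02 m/s = 157.406 m/s

Ratio: 2.894e+05 / 1.574e+02 = 1838.7

The lighter particle has larger velocity uncertainty because Δv ∝ 1/m.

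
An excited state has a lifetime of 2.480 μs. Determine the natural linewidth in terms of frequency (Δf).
32.088 kHz

Using the energy-time uncertainty principle and E = hf:
ΔEΔt ≥ ℏ/2
hΔf·Δt ≥ ℏ/2

The minimum frequency uncertainty is:
Δf = ℏ/(2hτ) = 1/(4πτ)
Δf = 1/(4π × 2.480e-06 s)
Δf = 3.209e+04 Hz = 32.088 kHz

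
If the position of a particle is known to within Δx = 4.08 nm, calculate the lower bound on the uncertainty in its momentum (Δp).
1.292 × 10^-26 kg·m/s

Using the Heisenberg uncertainty principle:
ΔxΔp ≥ ℏ/2

The minimum uncertainty in momentum is:
Δp_min = ℏ/(2Δx)
Δp_min = (1.055e-34 J·s) / (2 × 4.080e-09 m)
Δp_min = 1.292e-26 kg·m/s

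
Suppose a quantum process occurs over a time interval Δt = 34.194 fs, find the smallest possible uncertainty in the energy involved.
9.625 meV

Using the energy-time uncertainty principle:
ΔEΔt ≥ ℏ/2

The minimum uncertainty in energy is:
ΔE_min = ℏ/(2Δt)
ΔE_min = (1.055e-34 J·s) / (2 × 3.419e-14 s)
ΔE_min = 1.542e-21 J = 9.625 meV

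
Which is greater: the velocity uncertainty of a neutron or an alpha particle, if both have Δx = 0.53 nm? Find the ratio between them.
The neutron has the larger minimum velocity uncertainty, by a ratio of 4.0.

For both particles, Δp_min = ℏ/(2Δx) = 9.949e-26 kg·m/s (same for both).

The velocity uncertainty is Δv = Δp/m:
- neutron: Δv = 9.949e-26 / 1.675e-27 = 5.940e+01 m/s = 59.398 m/s
- alpha particle: Δv = 9.949e-26 / 6.645e-27 = 1.497e+01 m/s = 14.973 m/s

Ratio: 5.940e+01 / 1.497e+01 = 4.0

The lighter particle has larger velocity uncertainty because Δv ∝ 1/m.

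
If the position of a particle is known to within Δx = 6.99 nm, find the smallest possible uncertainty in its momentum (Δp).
7.543 × 10^-27 kg·m/s

Using the Heisenberg uncertainty principle:
ΔxΔp ≥ ℏ/2

The minimum uncertainty in momentum is:
Δp_min = ℏ/(2Δx)
Δp_min = (1.055e-34 J·s) / (2 × 6.990e-09 m)
Δp_min = 7.543e-27 kg·m/s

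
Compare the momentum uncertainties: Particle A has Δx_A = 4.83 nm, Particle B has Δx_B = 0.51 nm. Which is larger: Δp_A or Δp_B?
Particle B has the larger minimum momentum uncertainty, by a factor of 9.47.

For each particle, the minimum momentum uncertainty is Δp_min = ℏ/(2Δx):

Particle A: Δp_A = ℏ/(2×4.830e-09 m) = 1.092e-26 kg·m/s
Particle B: Δp_B = ℏ/(2×5.100e-10 m) = 1.034e-25 kg·m/s

Ratio: Δp_B/Δp_A = 9.47

Since Δp_min ∝ 1/Δx, the particle with smaller position uncertainty (B) has larger momentum uncertainty.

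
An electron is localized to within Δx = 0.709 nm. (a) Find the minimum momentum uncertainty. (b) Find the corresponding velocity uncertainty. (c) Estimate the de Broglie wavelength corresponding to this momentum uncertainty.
(a) Δp_min = 7.437 × 10^-26 kg·m/s
(b) Δv_min = 81.641 km/s
(c) λ_dB = 8.910 nm

Step-by-step:

(a) From the uncertainty principle:
Δp_min = ℏ/(2Δx) = (1.055e-34 J·s)/(2 × 7.090e-10 m) = 7.437e-26 kg·m/s

(b) The velocity uncertainty:
Δv = Δp/m = (7.437e-26 kg·m/s)/(9.109e-31 kg) = 8.164e+04 m/s = 81.641 km/s

(c) The de Broglie wavelength for this momentum:
λ = h/p = (6.626e-34 J·s)/(7.437e-26 kg·m/s) = 8.910e-09 m = 8.910 nm

Note: The de Broglie wavelength is comparable to the localization size, as expected from wave-particle duality.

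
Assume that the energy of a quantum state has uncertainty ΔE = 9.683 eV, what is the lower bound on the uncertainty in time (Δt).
33.988 as

Using the energy-time uncertainty principle:
ΔEΔt ≥ ℏ/2

The minimum uncertainty in time is:
Δt_min = ℏ/(2ΔE)
Δt_min = (1.055e-34 J·s) / (2 × 1.551e-18 J)
Δt_min = 3.399e-17 s = 33.988 as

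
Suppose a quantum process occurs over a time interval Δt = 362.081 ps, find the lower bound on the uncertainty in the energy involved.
908.929 neV

Using the energy-time uncertainty principle:
ΔEΔt ≥ ℏ/2

The minimum uncertainty in energy is:
ΔE_min = ℏ/(2Δt)
ΔE_min = (1.055e-34 J·s) / (2 × 3.621e-10 s)
ΔE_min = 1.456e-25 J = 908.929 neV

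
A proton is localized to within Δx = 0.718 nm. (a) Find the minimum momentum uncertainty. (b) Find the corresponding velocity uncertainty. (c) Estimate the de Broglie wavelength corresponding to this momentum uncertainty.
(a) Δp_min = 7.344 × 10^-26 kg·m/s
(b) Δv_min = 43.906 m/s
(c) λ_dB = 9.023 nm

Step-by-step:

(a) From the uncertainty principle:
Δp_min = ℏ/(2Δx) = (1.055e-34 J·s)/(2 × 7.180e-10 m) = 7.344e-26 kg·m/s

(b) The velocity uncertainty:
Δv = Δp/m = (7.344e-26 kg·m/s)/(1.673e-27 kg) = 4.391e+01 m/s = 43.906 m/s

(c) The de Broglie wavelength for this momentum:
λ = h/p = (6.626e-34 J·s)/(7.344e-26 kg·m/s) = 9.023e-09 m = 9.023 nm

Note: The de Broglie wavelength is comparable to the localization size, as expected from wave-particle duality.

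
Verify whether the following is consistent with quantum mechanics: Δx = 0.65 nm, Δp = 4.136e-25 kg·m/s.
Yes, it satisfies the uncertainty principle.

Calculate the product ΔxΔp:
ΔxΔp = (6.500e-10 m) × (4.136e-25 kg·m/s)
ΔxΔp = 2.688e-34 J·s

Compare to the minimum allowed value ℏ/2:
ℏ/2 = 5.273e-35 J·s

Since ΔxΔp = 2.688e-34 J·s ≥ 5.273e-35 J·s = ℏ/2,
the measurement satisfies the uncertainty principle.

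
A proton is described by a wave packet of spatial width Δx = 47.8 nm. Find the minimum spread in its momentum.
1.103 × 10^-27 kg·m/s

For a wave packet, the spatial width Δx and momentum spread Δp are related by the uncertainty principle:
ΔxΔp ≥ ℏ/2

The minimum momentum spread is:
Δp_min = ℏ/(2Δx)
Δp_min = (1.055e-34 J·s) / (2 × 4.780e-08 m)
Δp_min = 1.103e-27 kg·m/s

A wave packet cannot have both a well-defined position and well-defined momentum.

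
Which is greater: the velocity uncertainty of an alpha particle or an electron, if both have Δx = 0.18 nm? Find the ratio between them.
The electron has the larger minimum velocity uncertainty, by a ratio of 7294.3.

For both particles, Δp_min = ℏ/(2Δx) = 2.929e-25 kg·m/s (same for both).

The velocity uncertainty is Δv = Δp/m:
- alpha particle: Δv = 2.929e-25 / 6.645e-27 = 4.409e+01 m/s = 44.086 m/s
- electron: Δv = 2.929e-25 / 9.109e-31 = 3.216e+05 m/s = 321.577 km/s

Ratio: 3.216e+05 / 4.409e+01 = 7294.3

The lighter particle has larger velocity uncertainty because Δv ∝ 1/m.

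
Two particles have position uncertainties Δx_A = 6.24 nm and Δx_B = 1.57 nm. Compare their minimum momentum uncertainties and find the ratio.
Particle B has the larger minimum momentum uncertainty, by a factor of 3.97.

For each particle, the minimum momentum uncertainty is Δp_min = ℏ/(2Δx):

Particle A: Δp_A = ℏ/(2×6.240e-09 m) = 8.450e-27 kg·m/s
Particle B: Δp_B = ℏ/(2×1.570e-09 m) = 3.359e-26 kg·m/s

Ratio: Δp_B/Δp_A = 3.97

Since Δp_min ∝ 1/Δx, the particle with smaller position uncertainty (B) has larger momentum uncertainty.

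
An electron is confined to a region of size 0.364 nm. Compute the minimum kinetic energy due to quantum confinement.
71.889 meV

Using the uncertainty principle:

1. Position uncertainty: Δx ≈ 3.640e-10 m
2. Minimum momentum uncertainty: Δp = ℏ/(2Δx) = 1.449e-25 kg·m/s
3. Minimum kinetic energy:
   KE = (Δp)²/(2m) = (1.449e-25)²/(2 × 9.109e-31 kg)
   KE = 1.152e-20 J = 71.889 meV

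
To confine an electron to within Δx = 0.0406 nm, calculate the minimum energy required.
5.778 eV

Localizing a particle requires giving it sufficient momentum uncertainty:

1. From uncertainty principle: Δp ≥ ℏ/(2Δx)
   Δp_min = (1.055e-34 J·s) / (2 × 4.060e-11 m)
   Δp_min = 1.299e-24 kg·m/s

2. This momentum uncertainty corresponds to kinetic energy:
   KE ≈ (Δp)²/(2m) = (1.299e-24)²/(2 × 9.109e-31 kg)
   KE = 9.258e-19 J = 5.778 eV

Tighter localization requires more energy.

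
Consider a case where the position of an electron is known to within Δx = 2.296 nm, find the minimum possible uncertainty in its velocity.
25.211 km/s

Using the Heisenberg uncertainty principle and Δp = mΔv:
ΔxΔp ≥ ℏ/2
Δx(mΔv) ≥ ℏ/2

The minimum uncertainty in velocity is:
Δv_min = ℏ/(2mΔx)
Δv_min = (1.055e-34 J·s) / (2 × 9.109e-31 kg × 2.296e-09 m)
Δv_min = 2.521e+04 m/s = 25.211 km/s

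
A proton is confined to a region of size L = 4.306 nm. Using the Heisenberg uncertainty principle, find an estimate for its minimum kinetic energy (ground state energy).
279.773 neV

Using the uncertainty principle to estimate ground state energy:

1. The position uncertainty is approximately the confinement size:
   Δx ≈ L = 4.306e-09 m

2. From ΔxΔp ≥ ℏ/2, the minimum momentum uncertainty is:
   Δp ≈ ℏ/(2L) = 1.225e-26 kg·m/s

3. The kinetic energy is approximately:
   KE ≈ (Δp)²/(2m) = (1.225e-26)²/(2 × 1.673e-27 kg)
   KE ≈ 4.482e-26 J = 279.773 neV

This is an order-of-magnitude estimate of the ground state energy.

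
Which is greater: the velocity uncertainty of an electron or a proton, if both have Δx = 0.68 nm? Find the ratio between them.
The electron has the larger minimum velocity uncertainty, by a ratio of 1836.2.

For both particles, Δp_min = ℏ/(2Δx) = 7.754e-26 kg·m/s (same for both).

The velocity uncertainty is Δv = Δp/m:
- electron: Δv = 7.754e-26 / 9.109e-31 = 8.512e+04 m/s = 85.123 km/s
- proton: Δv = 7.754e-26 / 1.673e-27 = 4.636e+01 m/s = 46.360 m/s

Ratio: 8.512e+04 / 4.636e+01 = 1836.2

The lighter particle has larger velocity uncertainty because Δv ∝ 1/m.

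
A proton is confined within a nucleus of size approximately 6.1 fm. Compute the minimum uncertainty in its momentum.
8.644 × 10^-21 kg·m/s

Using the Heisenberg uncertainty principle:
ΔxΔp ≥ ℏ/2

With Δx ≈ L = 6.100e-15 m (the confinement size):
Δp_min = ℏ/(2Δx)
Δp_min = (1.055e-34 J·s) / (2 × 6.100e-15 m)
Δp_min = 8.644e-21 kg·m/s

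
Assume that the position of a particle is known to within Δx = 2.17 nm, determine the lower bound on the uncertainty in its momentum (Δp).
2.430 × 10^-26 kg·m/s

Using the Heisenberg uncertainty principle:
ΔxΔp ≥ ℏ/2

The minimum uncertainty in momentum is:
Δp_min = ℏ/(2Δx)
Δp_min = (1.055e-34 J·s) / (2 × 2.170e-09 m)
Δp_min = 2.430e-26 kg·m/s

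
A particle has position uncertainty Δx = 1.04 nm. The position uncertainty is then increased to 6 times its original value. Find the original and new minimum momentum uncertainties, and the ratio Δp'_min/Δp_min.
Original Δp_min = 5.070 × 10^-26 kg·m/s; new Δp'_min = 8.450 × 10^-27 kg·m/s; ratio Δp'_min/Δp_min = 1/6.

From the uncertainty principle ΔxΔp ≥ ℏ/2, the minimum momentum uncertainty is Δp_min = ℏ/(2Δx).

Original (Δx = 1.04 nm = 1.040e-09 m):
Δp_min = (1.055e-34 J·s)/(2 × 1.040e-09 m) = 5.070e-26 kg·m/s

When Δx → 6Δx:
Δp'_min = ℏ/(2 × 6Δx) = (1/6) × ℏ/(2Δx) = (1/6) × Δp_min
Δp'_min = 1/6 × 5.070e-26 kg·m/s = 8.450e-27 kg·m/s

Since Δp_min ∝ 1/Δx, when Δx is increased to 6 times its original value, Δp_min decreases to 1/6 of its original value.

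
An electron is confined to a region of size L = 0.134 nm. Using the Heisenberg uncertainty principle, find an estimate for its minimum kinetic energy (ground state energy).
530.461 meV

Using the uncertainty principle to estimate ground state energy:

1. The position uncertainty is approximately the confinement size:
   Δx ≈ L = 1.340e-10 m

2. From ΔxΔp ≥ ℏ/2, the minimum momentum uncertainty is:
   Δp ≈ ℏ/(2L) = 3.935e-25 kg·m/s

3. The kinetic energy is approximately:
   KE ≈ (Δp)²/(2m) = (3.935e-25)²/(2 × 9.109e-31 kg)
   KE ≈ 8.499e-20 J = 530.461 meV

This is an order-of-magnitude estimate of the ground state energy.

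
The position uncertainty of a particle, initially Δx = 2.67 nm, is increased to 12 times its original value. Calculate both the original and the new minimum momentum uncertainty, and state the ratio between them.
Original Δp_min = 1.975 × 10^-26 kg·m/s; new Δp'_min = 1.646 × 10^-27 kg·m/s; ratio Δp'_min/Δp_min = 1/12.

From the uncertainty principle ΔxΔp ≥ ℏ/2, the minimum momentum uncertainty is Δp_min = ℏ/(2Δx).

Original (Δx = 2.67 nm = 2.670e-09 m):
Δp_min = (1.055e-34 J·s)/(2 × 2.670e-09 m) = 1.975e-26 kg·m/s

When Δx → 12Δx:
Δp'_min = ℏ/(2 × 12Δx) = (1/12) × ℏ/(2Δx) = (1/12) × Δp_min
Δp'_min = 1/12 × 1.975e-26 kg·m/s = 1.646e-27 kg·m/s

Since Δp_min ∝ 1/Δx, when Δx is increased to 12 times its original value, Δp_min decreases to 1/12 of its original value.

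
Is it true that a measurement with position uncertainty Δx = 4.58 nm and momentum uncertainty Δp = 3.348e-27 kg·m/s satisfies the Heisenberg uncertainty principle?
No, it violates the uncertainty principle (impossible measurement).

Calculate the product ΔxΔp:
ΔxΔp = (4.580e-09 m) × (3.348e-27 kg·m/s)
ΔxΔp = 1.533e-35 J·s

Compare to the minimum allowed value ℏ/2:
ℏ/2 = 5.273e-35 J·s

Since ΔxΔp = 1.533e-35 J·s < 5.273e-35 J·s = ℏ/2,
the measurement violates the uncertainty principle.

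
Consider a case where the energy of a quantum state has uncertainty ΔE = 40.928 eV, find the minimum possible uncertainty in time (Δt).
8.041 as

Using the energy-time uncertainty principle:
ΔEΔt ≥ ℏ/2

The minimum uncertainty in time is:
Δt_min = ℏ/(2ΔE)
Δt_min = (1.055e-34 J·s) / (2 × 6.557e-18 J)
Δt_min = 8.041e-18 s = 8.041 as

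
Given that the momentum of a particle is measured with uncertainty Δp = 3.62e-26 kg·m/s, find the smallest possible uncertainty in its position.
1.457 nm

Using the Heisenberg uncertainty principle:
ΔxΔp ≥ ℏ/2

The minimum uncertainty in position is:
Δx_min = ℏ/(2Δp)
Δx_min = (1.055e-34 J·s) / (2 × 3.620e-26 kg·m/s)
Δx_min = 1.457e-09 m = 1.457 nm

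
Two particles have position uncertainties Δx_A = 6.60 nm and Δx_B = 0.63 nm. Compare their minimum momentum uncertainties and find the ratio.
Particle B has the larger minimum momentum uncertainty, by a factor of 10.48.

For each particle, the minimum momentum uncertainty is Δp_min = ℏ/(2Δx):

Particle A: Δp_A = ℏ/(2×6.600e-09 m) = 7.989e-27 kg·m/s
Particle B: Δp_B = ℏ/(2×6.300e-10 m) = 8.370e-26 kg·m/s

Ratio: Δp_B/Δp_A = 10.48

Since Δp_min ∝ 1/Δx, the particle with smaller position uncertainty (B) has larger momentum uncertainty.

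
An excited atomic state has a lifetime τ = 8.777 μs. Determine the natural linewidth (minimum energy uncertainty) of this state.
37.496 peV

Using the energy-time uncertainty principle:
ΔEΔt ≥ ℏ/2

The lifetime τ represents the time uncertainty Δt.
The natural linewidth (minimum energy uncertainty) is:

ΔE = ℏ/(2τ)
ΔE = (1.055e-34 J·s) / (2 × 8.777e-06 s)
ΔE = 6.008e-30 J = 37.496 peV

This natural linewidth limits the precision of spectroscopic measurements.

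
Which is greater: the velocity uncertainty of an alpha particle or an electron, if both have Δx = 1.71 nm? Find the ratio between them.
The electron has the larger minimum velocity uncertainty, by a ratio of 7294.3.

For both particles, Δp_min = ℏ/(2Δx) = 3.084e-26 kg·m/s (same for both).

The velocity uncertainty is Δv = Δp/m:
- alpha particle: Δv = 3.084e-26 / 6.645e-27 = 4.641e+00 m/s = 4.641 m/s
- electron: Δv = 3.084e-26 / 9.109e-31 = 3.385e+04 m/s = 33.850 km/s

Ratio: 3.385e+04 / 4.641e+00 = 7294.3

The lighter particle has larger velocity uncertainty because Δv ∝ 1/m.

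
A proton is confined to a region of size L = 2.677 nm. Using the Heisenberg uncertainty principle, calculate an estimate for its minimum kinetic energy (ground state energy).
723.865 neV

Using the uncertainty principle to estimate ground state energy:

1. The position uncertainty is approximately the confinement size:
   Δx ≈ L = 2.677e-09 m

2. From ΔxΔp ≥ ℏ/2, the minimum momentum uncertainty is:
   Δp ≈ ℏ/(2L) = 1.970e-26 kg·m/s

3. The kinetic energy is approximately:
   KE ≈ (Δp)²/(2m) = (1.970e-26)²/(2 × 1.673e-27 kg)
   KE ≈ 1.160e-25 J = 723.865 neV

This is an order-of-magnitude estimate of the ground state energy.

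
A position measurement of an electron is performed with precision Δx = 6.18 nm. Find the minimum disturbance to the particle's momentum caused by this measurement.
8.532 × 10^-27 kg·m/s

The uncertainty principle implies that measuring position disturbs momentum:
ΔxΔp ≥ ℏ/2

When we measure position with precision Δx, we necessarily introduce a momentum uncertainty:
Δp ≥ ℏ/(2Δx)
Δp_min = (1.055e-34 J·s) / (2 × 6.180e-09 m)
Δp_min = 8.532e-27 kg·m/s

The more precisely we measure position, the greater the momentum disturbance.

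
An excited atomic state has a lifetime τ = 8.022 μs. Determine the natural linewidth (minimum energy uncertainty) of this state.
41.025 peV

Using the energy-time uncertainty principle:
ΔEΔt ≥ ℏ/2

The lifetime τ represents the time uncertainty Δt.
The natural linewidth (minimum energy uncertainty) is:

ΔE = ℏ/(2τ)
ΔE = (1.055e-34 J·s) / (2 × 8.022e-06 s)
ΔE = 6.573e-30 J = 41.025 peV

This natural linewidth limits the precision of spectroscopic measurements.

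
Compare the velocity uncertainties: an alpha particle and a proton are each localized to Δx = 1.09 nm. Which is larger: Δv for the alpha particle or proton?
The proton has the larger minimum velocity uncertainty, by a ratio of 4.0.

For both particles, Δp_min = ℏ/(2Δx) = 4.837e-26 kg·m/s (same for both).

The velocity uncertainty is Δv = Δp/m:
- alpha particle: Δv = 4.837e-26 / 6.645e-27 = 7.280e+00 m/s = 7.280 m/s
- proton: Δv = 4.837e-26 / 1.673e-27 = 2.892e+01 m/s = 28.922 m/s

Ratio: 2.892e+01 / 7.280e+00 = 4.0

The lighter particle has larger velocity uncertainty because Δv ∝ 1/m.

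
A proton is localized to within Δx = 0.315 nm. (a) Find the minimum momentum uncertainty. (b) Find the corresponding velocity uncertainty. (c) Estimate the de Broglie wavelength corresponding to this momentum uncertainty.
(a) Δp_min = 1.674 × 10^-25 kg·m/s
(b) Δv_min = 100.078 m/s
(c) λ_dB = 3.958 nm

Step-by-step:

(a) From the uncertainty principle:
Δp_min = ℏ/(2Δx) = (1.055e-34 J·s)/(2 × 3.150e-10 m) = 1.674e-25 kg·m/s

(b) The velocity uncertainty:
Δv = Δp/m = (1.674e-25 kg·m/s)/(1.673e-27 kg) = 1.001e+02 m/s = 100.078 m/s

(c) The de Broglie wavelength for this momentum:
λ = h/p = (6.626e-34 J·s)/(1.674e-25 kg·m/s) = 3.958e-09 m = 3.958 nm

Note: The de Broglie wavelength is comparable to the localization size, as expected from wave-particle duality.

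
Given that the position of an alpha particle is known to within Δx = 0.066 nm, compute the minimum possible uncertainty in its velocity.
120.235 m/s

Using the Heisenberg uncertainty principle and Δp = mΔv:
ΔxΔp ≥ ℏ/2
Δx(mΔv) ≥ ℏ/2

The minimum uncertainty in velocity is:
Δv_min = ℏ/(2mΔx)
Δv_min = (1.055e-34 J·s) / (2 × 6.645e-27 kg × 6.600e-11 m)
Δv_min = 1.202e+02 m/s = 120.235 m/s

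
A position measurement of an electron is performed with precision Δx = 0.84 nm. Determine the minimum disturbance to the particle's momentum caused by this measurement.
6.277 × 10^-26 kg·m/s

The uncertainty principle implies that measuring position disturbs momentum:
ΔxΔp ≥ ℏ/2

When we measure position with precision Δx, we necessarily introduce a momentum uncertainty:
Δp ≥ ℏ/(2Δx)
Δp_min = (1.055e-34 J·s) / (2 × 8.400e-10 m)
Δp_min = 6.277e-26 kg·m/s

The more precisely we measure position, the greater the momentum disturbance.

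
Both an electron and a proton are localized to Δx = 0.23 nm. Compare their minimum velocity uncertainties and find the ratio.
The electron has the larger minimum velocity uncertainty, by a ratio of 1836.2.

For both particles, Δp_min = ℏ/(2Δx) = 2.293e-25 kg·m/s (same for both).

The velocity uncertainty is Δv = Δp/m:
- electron: Δv = 2.293e-25 / 9.109e-31 = 2.517e+05 m/s = 251.669 km/s
- proton: Δv = 2.293e-25 / 1.673e-27 = 1.371e+02 m/s = 137.063 m/s

Ratio: 2.517e+05 / 1.371e+02 = 1836.2

The lighter particle has larger velocity uncertainty because Δv ∝ 1/m.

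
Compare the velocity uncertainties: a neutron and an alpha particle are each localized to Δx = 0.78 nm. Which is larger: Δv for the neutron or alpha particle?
The neutron has the larger minimum velocity uncertainty, by a ratio of 4.0.

For both particles, Δp_min = ℏ/(2Δx) = 6.760e-26 kg·m/s (same for both).

The velocity uncertainty is Δv = Δp/m:
- neutron: Δv = 6.760e-26 / 1.675e-27 = 4.036e+01 m/s = 40.360 m/s
- alpha particle: Δv = 6.760e-26 / 6.645e-27 = 1.017e+01 m/s = 10.174 m/s

Ratio: 4.036e+01 / 1.017e+01 = 4.0

The lighter particle has larger velocity uncertainty because Δv ∝ 1/m.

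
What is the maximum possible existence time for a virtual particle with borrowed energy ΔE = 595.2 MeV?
5.529 × 10^-25 s

Using the energy-time uncertainty principle:
ΔEΔt ≥ ℏ/2

For a virtual particle borrowing energy ΔE, the maximum lifetime is:
Δt_max = ℏ/(2ΔE)

Converting energy:
ΔE = 595.2 MeV = 9.536e-11 J

Δt_max = (1.055e-34 J·s) / (2 × 9.536e-11 J)
Δt_max = 5.529e-25 s = 5.529 × 10^-25 s

Virtual particles with higher borrowed energy exist for shorter times.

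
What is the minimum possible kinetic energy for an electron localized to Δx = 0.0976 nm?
999.916 meV

Localizing a particle requires giving it sufficient momentum uncertainty:

1. From uncertainty principle: Δp ≥ ℏ/(2Δx)
   Δp_min = (1.055e-34 J·s) / (2 × 9.760e-11 m)
   Δp_min = 5.403e-25 kg·m/s

2. This momentum uncertainty corresponds to kinetic energy:
   KE ≈ (Δp)²/(2m) = (5.403e-25)²/(2 × 9.109e-31 kg)
   KE = 1.602e-19 J = 999.916 meV

Tighter localization requires more energy.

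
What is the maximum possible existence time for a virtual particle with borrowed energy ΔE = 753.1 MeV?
4.370 × 10^-25 s

Using the energy-time uncertainty principle:
ΔEΔt ≥ ℏ/2

For a virtual particle borrowing energy ΔE, the maximum lifetime is:
Δt_max = ℏ/(2ΔE)

Converting energy:
ΔE = 753.1 MeV = 1.207e-10 J

Δt_max = (1.055e-34 J·s) / (2 × 1.207e-10 J)
Δt_max = 4.370e-25 s = 4.370 × 10^-25 s

Virtual particles with higher borrowed energy exist for shorter times.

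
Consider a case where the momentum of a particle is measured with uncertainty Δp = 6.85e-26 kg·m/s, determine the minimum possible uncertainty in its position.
769.760 pm

Using the Heisenberg uncertainty principle:
ΔxΔp ≥ ℏ/2

The minimum uncertainty in position is:
Δx_min = ℏ/(2Δp)
Δx_min = (1.055e-34 J·s) / (2 × 6.850e-26 kg·m/s)
Δx_min = 7.698e-10 m = 769.760 pm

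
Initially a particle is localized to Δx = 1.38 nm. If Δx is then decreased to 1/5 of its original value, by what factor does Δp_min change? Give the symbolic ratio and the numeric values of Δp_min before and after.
Original Δp_min = 3.821 × 10^-26 kg·m/s; new Δp'_min = 1.910 × 10^-25 kg·m/s; ratio Δp'_min/Δp_min = 5.

From the uncertainty principle ΔxΔp ≥ ℏ/2, the minimum momentum uncertainty is Δp_min = ℏ/(2Δx).

Original (Δx = 1.38 nm = 1.380e-09 m):
Δp_min = (1.055e-34 J·s)/(2 × 1.380e-09 m) = 3.821e-26 kg·m/s

When Δx → (1/5)Δx:
Δp'_min = ℏ/(2 × (1/5)Δx) = 5 × ℏ/(2Δx) = 5 × Δp_min
Δp'_min = 5 × 3.821e-26 kg·m/s = 1.910e-25 kg·m/s

Since Δp_min ∝ 1/Δx, when Δx is decreased to 1/5 of its original value, Δp_min increases to 5 times its original value.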